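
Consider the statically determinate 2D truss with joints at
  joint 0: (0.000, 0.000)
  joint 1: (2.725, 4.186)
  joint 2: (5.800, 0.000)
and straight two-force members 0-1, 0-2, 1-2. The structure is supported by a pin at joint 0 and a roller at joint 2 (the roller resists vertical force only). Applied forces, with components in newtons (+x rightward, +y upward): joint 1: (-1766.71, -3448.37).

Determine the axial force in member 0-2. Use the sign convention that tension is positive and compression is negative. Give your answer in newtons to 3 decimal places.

253.480

N=3 nodes, M=3 members, R=3 reactions → 2N=6, M+R=6
member 0 (0-1): L=4.9948, (cx,cy)=(0.5456,0.8381)
member 1 (0-2): L=5.8000, (cx,cy)=(1.0000,0.0000)
member 2 (1-2): L=5.1941, (cx,cy)=(0.5920,-0.8059)
solve A·x = −loads:
  F[0-1] = -3702.9294 N (compression)
  F[0-2] = +253.4797 N (tension)
  F[1-2] = -428.1586 N (compression)
  Rx@0 = +1766.7100 N
  Ry@0 = +3103.3079 N
  Ry@2 = +345.0621 N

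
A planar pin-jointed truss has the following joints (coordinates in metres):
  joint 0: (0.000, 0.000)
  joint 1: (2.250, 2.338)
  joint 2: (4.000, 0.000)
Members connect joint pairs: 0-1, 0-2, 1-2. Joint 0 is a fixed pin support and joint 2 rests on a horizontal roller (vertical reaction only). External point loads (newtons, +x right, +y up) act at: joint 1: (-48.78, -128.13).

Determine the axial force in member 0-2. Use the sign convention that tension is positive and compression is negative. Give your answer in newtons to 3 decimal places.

N=3 nodes, M=3 members, R=3 reactions → 2N=6, M+R=6
member 0 (0-1): L=3.2448, (cx,cy)=(0.6934,0.7205)
member 1 (0-2): L=4.0000, (cx,cy)=(1.0000,0.0000)
member 2 (1-2): L=2.9204, (cx,cy)=(0.5992,-0.8006)
solve A·x = −loads:
  F[0-1] = -117.3691 N (compression)
  F[0-2] = +32.6057 N (tension)
  F[1-2] = -54.4124 N (compression)
  Rx@0 = +48.7800 N
  Ry@0 = +84.5688 N
  Ry@2 = +43.5612 N

32.606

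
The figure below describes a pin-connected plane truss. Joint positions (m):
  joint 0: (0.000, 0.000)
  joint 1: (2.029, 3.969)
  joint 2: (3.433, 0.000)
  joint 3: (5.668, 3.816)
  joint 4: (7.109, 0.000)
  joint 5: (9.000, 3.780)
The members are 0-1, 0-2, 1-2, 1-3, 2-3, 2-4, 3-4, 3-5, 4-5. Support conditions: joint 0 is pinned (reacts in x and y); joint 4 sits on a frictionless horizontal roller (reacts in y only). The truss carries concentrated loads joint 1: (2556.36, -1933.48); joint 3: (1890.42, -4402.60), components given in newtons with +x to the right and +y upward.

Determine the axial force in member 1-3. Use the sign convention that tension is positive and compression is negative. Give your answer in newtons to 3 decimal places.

-1754.781

N=6 nodes, M=9 members, R=3 reactions → 2N=12, M+R=12
member 0 (0-1): L=4.4576, (cx,cy)=(0.4552,0.8904)
member 1 (0-2): L=3.4330, (cx,cy)=(1.0000,0.0000)
member 2 (1-2): L=4.2100, (cx,cy)=(0.3335,-0.9428)
member 3 (1-3): L=3.6422, (cx,cy)=(0.9991,-0.0420)
member 4 (2-3): L=4.4223, (cx,cy)=(0.5054,0.8629)
member 5 (2-4): L=3.6760, (cx,cy)=(1.0000,0.0000)
member 6 (3-4): L=4.0790, (cx,cy)=(0.3533,-0.9355)
member 7 (3-5): L=3.3322, (cx,cy)=(0.9999,-0.0108)
member 8 (4-5): L=4.2266, (cx,cy)=(0.4474,0.8943)
solve A·x = −loads:
  F[0-1] = +188.6004 N (tension)
  F[0-2] = +4360.9325 N (tension)
  F[1-2] = -2150.8232 N (compression)
  F[1-3] = -1754.7813 N (compression)
  F[2-3] = +2349.8840 N (tension)
  F[2-4] = +2456.0476 N (tension)
  F[3-4] = -6952.2880 N (compression)
  F[3-5] = -0.0000 N (compression)
  F[4-5] = +0.0000 N (tension)
  Rx@0 = -4446.7800 N
  Ry@0 = -167.9295 N
  Ry@4 = +6504.0095 N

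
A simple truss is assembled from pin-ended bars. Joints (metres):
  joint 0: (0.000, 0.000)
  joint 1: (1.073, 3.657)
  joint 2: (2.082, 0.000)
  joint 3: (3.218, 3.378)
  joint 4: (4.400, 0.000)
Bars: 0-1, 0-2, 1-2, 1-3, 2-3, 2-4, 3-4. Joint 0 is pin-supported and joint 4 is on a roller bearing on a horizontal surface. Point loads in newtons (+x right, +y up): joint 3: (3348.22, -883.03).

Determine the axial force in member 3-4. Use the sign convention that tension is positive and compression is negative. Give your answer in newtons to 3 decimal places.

N=5 nodes, M=7 members, R=3 reactions → 2N=10, M+R=10
member 0 (0-1): L=3.8112, (cx,cy)=(0.2815,0.9595)
member 1 (0-2): L=2.0820, (cx,cy)=(1.0000,0.0000)
member 2 (1-2): L=3.7936, (cx,cy)=(0.2660,-0.9640)
member 3 (1-3): L=2.1631, (cx,cy)=(0.9916,-0.1290)
member 4 (2-3): L=3.5639, (cx,cy)=(0.3188,0.9478)
member 5 (2-4): L=2.3180, (cx,cy)=(1.0000,0.0000)
member 6 (3-4): L=3.5788, (cx,cy)=(0.3303,-0.9439)
solve A·x = −loads:
  F[0-1] = +2431.6690 N (tension)
  F[0-2] = +2663.6050 N (tension)
  F[1-2] = -2606.4019 N (compression)
  F[1-3] = +1389.4494 N (tension)
  F[2-3] = +2650.7920 N (tension)
  F[2-4] = +1125.4319 N (tension)
  F[3-4] = -3407.5524 N (compression)
  Rx@0 = -3348.2200 N
  Ry@0 = -2333.3058 N
  Ry@4 = +3216.3358 N

-3407.552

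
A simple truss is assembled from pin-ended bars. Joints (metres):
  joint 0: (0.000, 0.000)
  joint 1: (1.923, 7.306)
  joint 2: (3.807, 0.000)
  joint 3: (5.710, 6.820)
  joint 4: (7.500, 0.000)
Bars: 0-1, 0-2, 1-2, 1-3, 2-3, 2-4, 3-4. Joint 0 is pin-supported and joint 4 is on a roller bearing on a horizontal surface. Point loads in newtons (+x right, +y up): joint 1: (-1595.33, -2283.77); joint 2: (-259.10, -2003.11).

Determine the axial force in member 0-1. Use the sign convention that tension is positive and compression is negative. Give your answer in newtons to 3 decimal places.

-4382.971

N=5 nodes, M=7 members, R=3 reactions → 2N=10, M+R=10
member 0 (0-1): L=7.5548, (cx,cy)=(0.2545,0.9671)
member 1 (0-2): L=3.8070, (cx,cy)=(1.0000,0.0000)
member 2 (1-2): L=7.5450, (cx,cy)=(0.2497,-0.9683)
member 3 (1-3): L=3.8181, (cx,cy)=(0.9919,-0.1273)
member 4 (2-3): L=7.0805, (cx,cy)=(0.2688,0.9632)
member 5 (2-4): L=3.6930, (cx,cy)=(1.0000,0.0000)
member 6 (3-4): L=7.0510, (cx,cy)=(0.2539,-0.9672)
solve A·x = −loads:
  F[0-1] = -4382.9708 N (compression)
  F[0-2] = -738.7934 N (compression)
  F[1-2] = +2022.1309 N (tension)
  F[1-3] = -25.4430 N (compression)
  F[2-3] = +46.7548 N (tension)
  F[2-4] = +12.6699 N (tension)
  F[3-4] = -49.9081 N (compression)
  Rx@0 = +1854.4300 N
  Ry@0 = +4238.6069 N
  Ry@4 = +48.2731 N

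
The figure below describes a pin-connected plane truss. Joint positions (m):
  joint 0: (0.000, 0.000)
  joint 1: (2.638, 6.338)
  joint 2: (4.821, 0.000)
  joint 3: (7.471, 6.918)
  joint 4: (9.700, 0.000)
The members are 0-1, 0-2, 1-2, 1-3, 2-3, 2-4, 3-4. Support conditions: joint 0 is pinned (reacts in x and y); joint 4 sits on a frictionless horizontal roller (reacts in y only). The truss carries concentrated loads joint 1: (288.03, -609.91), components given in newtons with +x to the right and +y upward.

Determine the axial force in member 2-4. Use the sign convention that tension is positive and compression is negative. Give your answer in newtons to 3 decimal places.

114.082

N=5 nodes, M=7 members, R=3 reactions → 2N=10, M+R=10
member 0 (0-1): L=6.8651, (cx,cy)=(0.3843,0.9232)
member 1 (0-2): L=4.8210, (cx,cy)=(1.0000,0.0000)
member 2 (1-2): L=6.7034, (cx,cy)=(0.3257,-0.9455)
member 3 (1-3): L=4.8677, (cx,cy)=(0.9929,0.1192)
member 4 (2-3): L=7.4082, (cx,cy)=(0.3577,0.9338)
member 5 (2-4): L=4.8790, (cx,cy)=(1.0000,0.0000)
member 6 (3-4): L=7.2682, (cx,cy)=(0.3067,-0.9518)
solve A·x = −loads:
  F[0-1] = -277.1163 N (compression)
  F[0-2] = +394.5157 N (tension)
  F[1-2] = -407.7058 N (compression)
  F[1-3] = -263.6223 N (compression)
  F[2-3] = +412.7952 N (tension)
  F[2-4] = +114.0823 N (tension)
  F[3-4] = -371.9949 N (compression)
  Rx@0 = -288.0300 N
  Ry@0 = +255.8402 N
  Ry@4 = +354.0698 N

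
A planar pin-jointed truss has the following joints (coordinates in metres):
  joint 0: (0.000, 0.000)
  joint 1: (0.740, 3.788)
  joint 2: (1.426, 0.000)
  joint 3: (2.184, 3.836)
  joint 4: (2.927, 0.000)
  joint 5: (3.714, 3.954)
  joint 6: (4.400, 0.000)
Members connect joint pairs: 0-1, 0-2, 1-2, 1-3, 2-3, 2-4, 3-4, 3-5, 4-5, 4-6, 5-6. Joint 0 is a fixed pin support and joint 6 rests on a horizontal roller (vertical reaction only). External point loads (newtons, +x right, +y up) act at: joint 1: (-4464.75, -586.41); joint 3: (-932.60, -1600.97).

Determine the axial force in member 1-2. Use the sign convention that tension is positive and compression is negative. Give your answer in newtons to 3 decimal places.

N=7 nodes, M=11 members, R=3 reactions → 2N=14, M+R=14
member 0 (0-1): L=3.8596, (cx,cy)=(0.1917,0.9814)
member 1 (0-2): L=1.4260, (cx,cy)=(1.0000,0.0000)
member 2 (1-2): L=3.8496, (cx,cy)=(0.1782,-0.9840)
member 3 (1-3): L=1.4448, (cx,cy)=(0.9994,0.0332)
member 4 (2-3): L=3.9102, (cx,cy)=(0.1939,0.9810)
member 5 (2-4): L=1.5010, (cx,cy)=(1.0000,0.0000)
member 6 (3-4): L=3.9073, (cx,cy)=(0.1902,-0.9818)
member 7 (3-5): L=1.5345, (cx,cy)=(0.9970,0.0769)
member 8 (4-5): L=4.0316, (cx,cy)=(0.1952,0.9808)
member 9 (4-6): L=1.4730, (cx,cy)=(1.0000,0.0000)
member 10 (5-6): L=4.0131, (cx,cy)=(0.1709,-0.9853)
solve A·x = −loads:
  F[0-1] = -6063.3838 N (compression)
  F[0-2] = -4234.8204 N (compression)
  F[1-2] = +5530.0079 N (tension)
  F[1-3] = +2318.0548 N (tension)
  F[2-3] = -5546.7148 N (compression)
  F[2-4] = -2174.1263 N (compression)
  F[3-4] = +3945.3191 N (tension)
  F[3-5] = +1428.1240 N (tension)
  F[4-5] = -3949.3102 N (compression)
  F[4-6] = -652.9517 N (compression)
  F[5-6] = +3819.7368 N (tension)
  Rx@0 = +5397.3500 N
  Ry@0 = +5950.8947 N
  Ry@6 = -3763.5147 N

5530.008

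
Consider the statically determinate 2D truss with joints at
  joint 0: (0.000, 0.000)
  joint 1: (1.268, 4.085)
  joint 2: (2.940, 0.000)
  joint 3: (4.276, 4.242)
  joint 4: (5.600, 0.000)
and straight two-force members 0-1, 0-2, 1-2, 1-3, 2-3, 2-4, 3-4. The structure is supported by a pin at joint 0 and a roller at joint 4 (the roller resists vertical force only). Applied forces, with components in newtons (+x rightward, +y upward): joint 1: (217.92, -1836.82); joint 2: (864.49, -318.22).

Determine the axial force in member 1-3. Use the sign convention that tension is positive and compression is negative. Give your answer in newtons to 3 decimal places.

-473.662

N=5 nodes, M=7 members, R=3 reactions → 2N=10, M+R=10
member 0 (0-1): L=4.2773, (cx,cy)=(0.2965,0.9550)
member 1 (0-2): L=2.9400, (cx,cy)=(1.0000,0.0000)
member 2 (1-2): L=4.4139, (cx,cy)=(0.3788,-0.9255)
member 3 (1-3): L=3.0121, (cx,cy)=(0.9986,0.0521)
member 4 (2-3): L=4.4474, (cx,cy)=(0.3004,0.9538)
member 5 (2-4): L=2.6600, (cx,cy)=(1.0000,0.0000)
member 6 (3-4): L=4.4438, (cx,cy)=(0.2979,-0.9546)
solve A·x = −loads:
  F[0-1] = -1479.6124 N (compression)
  F[0-2] = +1521.0421 N (tension)
  F[1-2] = -484.5145 N (compression)
  F[1-3] = -473.6617 N (compression)
  F[2-3] = +803.7501 N (tension)
  F[2-4] = +231.5717 N (tension)
  F[3-4] = -777.2379 N (compression)
  Rx@0 = -1082.4100 N
  Ry@0 = +1413.1011 N
  Ry@4 = +741.9389 N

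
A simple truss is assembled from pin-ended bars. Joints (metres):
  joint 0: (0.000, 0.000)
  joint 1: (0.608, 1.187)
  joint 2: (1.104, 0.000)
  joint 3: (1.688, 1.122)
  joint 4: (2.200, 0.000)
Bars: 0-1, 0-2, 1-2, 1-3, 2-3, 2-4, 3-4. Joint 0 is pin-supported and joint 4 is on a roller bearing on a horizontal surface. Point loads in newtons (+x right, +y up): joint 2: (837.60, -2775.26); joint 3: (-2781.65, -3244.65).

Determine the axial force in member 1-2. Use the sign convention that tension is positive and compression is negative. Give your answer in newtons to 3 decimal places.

N=5 nodes, M=7 members, R=3 reactions → 2N=10, M+R=10
member 0 (0-1): L=1.3337, (cx,cy)=(0.4559,0.8900)
member 1 (0-2): L=1.1040, (cx,cy)=(1.0000,0.0000)
member 2 (1-2): L=1.2865, (cx,cy)=(0.3856,-0.9227)
member 3 (1-3): L=1.0820, (cx,cy)=(0.9982,-0.0601)
member 4 (2-3): L=1.2649, (cx,cy)=(0.4617,0.8870)
member 5 (2-4): L=1.0960, (cx,cy)=(1.0000,0.0000)
member 6 (3-4): L=1.2333, (cx,cy)=(0.4151,-0.9098)
solve A·x = −loads:
  F[0-1] = -3995.7309 N (compression)
  F[0-2] = -122.4348 N (compression)
  F[1-2] = +4075.6602 N (tension)
  F[1-3] = -3399.1398 N (compression)
  F[2-3] = -1110.7700 N (compression)
  F[2-4] = +1124.1941 N (tension)
  F[3-4] = -2707.9456 N (compression)
  Rx@0 = +1944.0500 N
  Ry@0 = +3556.3441 N
  Ry@4 = +2463.5659 N

4075.660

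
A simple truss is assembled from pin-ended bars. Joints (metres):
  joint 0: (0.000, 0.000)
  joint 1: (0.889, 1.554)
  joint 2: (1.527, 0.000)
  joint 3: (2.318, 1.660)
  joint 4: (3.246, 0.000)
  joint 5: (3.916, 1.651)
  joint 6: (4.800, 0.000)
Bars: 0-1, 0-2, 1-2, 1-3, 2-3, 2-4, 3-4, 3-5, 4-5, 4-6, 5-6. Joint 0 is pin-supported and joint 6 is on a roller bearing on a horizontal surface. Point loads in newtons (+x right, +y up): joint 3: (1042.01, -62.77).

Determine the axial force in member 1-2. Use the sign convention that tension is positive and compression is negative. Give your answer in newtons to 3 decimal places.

N=7 nodes, M=11 members, R=3 reactions → 2N=14, M+R=14
member 0 (0-1): L=1.7903, (cx,cy)=(0.4966,0.8680)
member 1 (0-2): L=1.5270, (cx,cy)=(1.0000,0.0000)
member 2 (1-2): L=1.6799, (cx,cy)=(0.3798,-0.9251)
member 3 (1-3): L=1.4329, (cx,cy)=(0.9973,0.0740)
member 4 (2-3): L=1.8388, (cx,cy)=(0.4302,0.9027)
member 5 (2-4): L=1.7190, (cx,cy)=(1.0000,0.0000)
member 6 (3-4): L=1.9018, (cx,cy)=(0.4880,-0.8729)
member 7 (3-5): L=1.5980, (cx,cy)=(1.0000,-0.0056)
member 8 (4-5): L=1.7818, (cx,cy)=(0.3760,0.9266)
member 9 (4-6): L=1.5540, (cx,cy)=(1.0000,0.0000)
member 10 (5-6): L=1.8728, (cx,cy)=(0.4720,-0.8816)
solve A·x = −loads:
  F[0-1] = +377.7691 N (tension)
  F[0-2] = +854.4250 N (tension)
  F[1-2] = -329.3908 N (compression)
  F[1-3] = +313.5439 N (tension)
  F[2-3] = +337.5356 N (tension)
  F[2-4] = +584.1289 N (tension)
  F[3-4] = -445.2102 N (compression)
  F[3-5] = -366.8887 N (compression)
  F[4-5] = +419.3883 N (tension)
  F[4-6] = +209.1800 N (tension)
  F[5-6] = -443.1510 N (compression)
  Rx@0 = -1042.0100 N
  Ry@0 = -327.9045 N
  Ry@6 = +390.6745 N

-329.391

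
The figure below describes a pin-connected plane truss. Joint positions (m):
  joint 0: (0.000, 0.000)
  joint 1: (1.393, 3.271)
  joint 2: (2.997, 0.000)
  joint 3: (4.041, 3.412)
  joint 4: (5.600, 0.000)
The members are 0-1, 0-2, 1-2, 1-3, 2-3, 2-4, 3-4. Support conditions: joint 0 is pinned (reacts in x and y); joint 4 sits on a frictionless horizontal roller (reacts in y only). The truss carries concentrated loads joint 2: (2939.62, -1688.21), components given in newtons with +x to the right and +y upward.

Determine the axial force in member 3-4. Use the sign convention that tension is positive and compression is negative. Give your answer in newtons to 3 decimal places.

N=5 nodes, M=7 members, R=3 reactions → 2N=10, M+R=10
member 0 (0-1): L=3.5553, (cx,cy)=(0.3918,0.9200)
member 1 (0-2): L=2.9970, (cx,cy)=(1.0000,0.0000)
member 2 (1-2): L=3.6431, (cx,cy)=(0.4403,-0.8979)
member 3 (1-3): L=2.6518, (cx,cy)=(0.9986,0.0532)
member 4 (2-3): L=3.5681, (cx,cy)=(0.2926,0.9562)
member 5 (2-4): L=2.6030, (cx,cy)=(1.0000,0.0000)
member 6 (3-4): L=3.7513, (cx,cy)=(0.4156,-0.9096)
solve A·x = −loads:
  F[0-1] = -852.9110 N (compression)
  F[0-2] = +3273.8021 N (tension)
  F[1-2] = +832.4315 N (tension)
  F[1-3] = -701.6802 N (compression)
  F[2-3] = +983.8591 N (tension)
  F[2-4] = +412.8215 N (tension)
  F[3-4] = -993.3391 N (compression)
  Rx@0 = -2939.6200 N
  Ry@0 = +784.7162 N
  Ry@4 = +903.4938 N

-993.339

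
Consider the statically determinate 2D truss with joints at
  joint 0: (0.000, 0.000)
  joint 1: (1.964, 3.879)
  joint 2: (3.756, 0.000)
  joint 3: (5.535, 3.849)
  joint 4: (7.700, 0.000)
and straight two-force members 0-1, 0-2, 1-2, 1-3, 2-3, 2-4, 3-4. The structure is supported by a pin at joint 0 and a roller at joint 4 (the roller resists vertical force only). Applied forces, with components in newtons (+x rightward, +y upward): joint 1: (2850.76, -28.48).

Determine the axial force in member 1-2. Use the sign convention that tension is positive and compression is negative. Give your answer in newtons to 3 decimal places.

N=5 nodes, M=7 members, R=3 reactions → 2N=10, M+R=10
member 0 (0-1): L=4.3479, (cx,cy)=(0.4517,0.8922)
member 1 (0-2): L=3.7560, (cx,cy)=(1.0000,0.0000)
member 2 (1-2): L=4.2729, (cx,cy)=(0.4194,-0.9078)
member 3 (1-3): L=3.5711, (cx,cy)=(1.0000,-0.0084)
member 4 (2-3): L=4.2402, (cx,cy)=(0.4196,0.9077)
member 5 (2-4): L=3.9440, (cx,cy)=(1.0000,0.0000)
member 6 (3-4): L=4.4161, (cx,cy)=(0.4903,-0.8716)
solve A·x = −loads:
  F[0-1] = +1585.9240 N (tension)
  F[0-2] = +2134.3730 N (tension)
  F[1-2] = -1576.3276 N (compression)
  F[1-3] = -1473.3373 N (compression)
  F[2-3] = +1576.4616 N (tension)
  F[2-4] = +811.8783 N (tension)
  F[3-4] = -1656.0479 N (compression)
  Rx@0 = -2850.7600 N
  Ry@0 = -1414.9009 N
  Ry@4 = +1443.3809 N

-1576.328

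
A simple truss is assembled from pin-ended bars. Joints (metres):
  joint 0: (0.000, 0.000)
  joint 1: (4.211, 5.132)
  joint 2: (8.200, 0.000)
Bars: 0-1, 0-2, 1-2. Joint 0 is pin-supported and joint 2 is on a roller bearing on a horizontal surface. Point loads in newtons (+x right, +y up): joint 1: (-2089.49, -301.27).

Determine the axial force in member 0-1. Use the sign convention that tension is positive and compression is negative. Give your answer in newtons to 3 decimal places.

-1881.179

N=3 nodes, M=3 members, R=3 reactions → 2N=6, M+R=6
member 0 (0-1): L=6.6385, (cx,cy)=(0.6343,0.7731)
member 1 (0-2): L=8.2000, (cx,cy)=(1.0000,0.0000)
member 2 (1-2): L=6.5000, (cx,cy)=(0.6137,-0.7895)
solve A·x = −loads:
  F[0-1] = -1881.1793 N (compression)
  F[0-2] = -896.2050 N (compression)
  F[1-2] = +1460.3413 N (tension)
  Rx@0 = +2089.4900 N
  Ry@0 = +1454.2718 N
  Ry@2 = -1153.0018 N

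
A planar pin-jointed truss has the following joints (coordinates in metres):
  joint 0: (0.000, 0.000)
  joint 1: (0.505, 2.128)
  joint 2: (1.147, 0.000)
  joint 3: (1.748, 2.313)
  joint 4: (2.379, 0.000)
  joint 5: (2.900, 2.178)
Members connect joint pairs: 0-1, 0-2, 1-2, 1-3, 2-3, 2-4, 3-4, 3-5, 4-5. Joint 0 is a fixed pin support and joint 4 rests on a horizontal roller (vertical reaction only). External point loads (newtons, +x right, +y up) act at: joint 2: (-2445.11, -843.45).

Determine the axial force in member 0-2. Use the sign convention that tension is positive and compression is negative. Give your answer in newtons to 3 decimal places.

N=6 nodes, M=9 members, R=3 reactions → 2N=12, M+R=12
member 0 (0-1): L=2.1871, (cx,cy)=(0.2309,0.9730)
member 1 (0-2): L=1.1470, (cx,cy)=(1.0000,0.0000)
member 2 (1-2): L=2.2227, (cx,cy)=(0.2888,-0.9574)
member 3 (1-3): L=1.2567, (cx,cy)=(0.9891,0.1472)
member 4 (2-3): L=2.3898, (cx,cy)=(0.2515,0.9679)
member 5 (2-4): L=1.2320, (cx,cy)=(1.0000,0.0000)
member 6 (3-4): L=2.3975, (cx,cy)=(0.2632,-0.9647)
member 7 (3-5): L=1.1599, (cx,cy)=(0.9932,-0.1164)
member 8 (4-5): L=2.2394, (cx,cy)=(0.2326,0.9726)
solve A·x = −loads:
  F[0-1] = -448.9239 N (compression)
  F[0-2] = -2341.4538 N (compression)
  F[1-2] = +421.2107 N (tension)
  F[1-3] = -227.7978 N (compression)
  F[2-3] = +454.8086 N (tension)
  F[2-4] = +110.9384 N (tension)
  F[3-4] = -421.5179 N (compression)
  F[3-5] = -0.0000 N (compression)
  F[4-5] = +0.0000 N (tension)
  Rx@0 = +2445.1100 N
  Ry@0 = +436.7929 N
  Ry@4 = +406.6571 N

-2341.454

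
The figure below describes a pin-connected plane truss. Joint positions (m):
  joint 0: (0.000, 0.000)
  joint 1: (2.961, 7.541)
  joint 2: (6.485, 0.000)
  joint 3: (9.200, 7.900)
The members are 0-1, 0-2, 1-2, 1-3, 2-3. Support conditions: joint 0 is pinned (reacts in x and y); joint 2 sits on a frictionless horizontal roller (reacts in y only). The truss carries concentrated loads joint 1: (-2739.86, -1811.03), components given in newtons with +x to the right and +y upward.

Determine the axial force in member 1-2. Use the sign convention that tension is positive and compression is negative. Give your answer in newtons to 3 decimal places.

N=4 nodes, M=5 members, R=3 reactions → 2N=8, M+R=8
member 0 (0-1): L=8.1015, (cx,cy)=(0.3655,0.9308)
member 1 (0-2): L=6.4850, (cx,cy)=(1.0000,0.0000)
member 2 (1-2): L=8.3238, (cx,cy)=(0.4234,-0.9060)
member 3 (1-3): L=6.2493, (cx,cy)=(0.9983,0.0574)
member 4 (2-3): L=8.3535, (cx,cy)=(0.3250,0.9457)
solve A·x = −loads:
  F[0-1] = -4480.0900 N (compression)
  F[0-2] = -1102.4402 N (compression)
  F[1-2] = +2603.9915 N (tension)
  F[1-3] = +0.0000 N (tension)
  F[2-3] = +0.0000 N (tension)
  Rx@0 = +2739.8600 N
  Ry@0 = +4170.1394 N
  Ry@2 = -2359.1094 N

2603.991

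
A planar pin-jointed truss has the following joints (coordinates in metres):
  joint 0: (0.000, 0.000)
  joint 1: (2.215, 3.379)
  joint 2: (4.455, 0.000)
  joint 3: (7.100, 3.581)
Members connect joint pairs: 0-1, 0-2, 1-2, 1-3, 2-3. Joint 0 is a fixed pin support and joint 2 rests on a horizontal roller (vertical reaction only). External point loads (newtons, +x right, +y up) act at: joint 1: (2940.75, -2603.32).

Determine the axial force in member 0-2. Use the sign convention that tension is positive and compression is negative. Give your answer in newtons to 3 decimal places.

N=4 nodes, M=5 members, R=3 reactions → 2N=8, M+R=8
member 0 (0-1): L=4.0403, (cx,cy)=(0.5482,0.8363)
member 1 (0-2): L=4.4550, (cx,cy)=(1.0000,0.0000)
member 2 (1-2): L=4.0540, (cx,cy)=(0.5525,-0.8335)
member 3 (1-3): L=4.8892, (cx,cy)=(0.9991,0.0413)
member 4 (2-3): L=4.4519, (cx,cy)=(0.5941,0.8044)
solve A·x = −loads:
  F[0-1] = +1101.8604 N (tension)
  F[0-2] = +2336.6779 N (tension)
  F[1-2] = -4229.0115 N (compression)
  F[1-3] = +0.0000 N (tension)
  F[2-3] = -0.0000 N (compression)
  Rx@0 = -2940.7500 N
  Ry@0 = -921.5168 N
  Ry@2 = +3524.8368 N

2336.678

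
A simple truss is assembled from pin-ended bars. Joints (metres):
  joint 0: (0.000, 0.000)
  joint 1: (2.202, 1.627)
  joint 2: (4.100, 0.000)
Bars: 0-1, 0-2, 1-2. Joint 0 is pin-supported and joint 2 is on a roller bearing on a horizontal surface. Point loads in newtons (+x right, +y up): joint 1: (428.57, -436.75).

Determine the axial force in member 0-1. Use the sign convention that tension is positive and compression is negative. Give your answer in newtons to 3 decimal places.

N=3 nodes, M=3 members, R=3 reactions → 2N=6, M+R=6
member 0 (0-1): L=2.7379, (cx,cy)=(0.8043,0.5943)
member 1 (0-2): L=4.1000, (cx,cy)=(1.0000,0.0000)
member 2 (1-2): L=2.4999, (cx,cy)=(0.7592,-0.6508)
solve A·x = −loads:
  F[0-1] = -54.0408 N (compression)
  F[0-2] = +472.0337 N (tension)
  F[1-2] = -621.7282 N (compression)
  Rx@0 = -428.5700 N
  Ry@0 = +32.1142 N
  Ry@2 = +404.6358 N

-54.041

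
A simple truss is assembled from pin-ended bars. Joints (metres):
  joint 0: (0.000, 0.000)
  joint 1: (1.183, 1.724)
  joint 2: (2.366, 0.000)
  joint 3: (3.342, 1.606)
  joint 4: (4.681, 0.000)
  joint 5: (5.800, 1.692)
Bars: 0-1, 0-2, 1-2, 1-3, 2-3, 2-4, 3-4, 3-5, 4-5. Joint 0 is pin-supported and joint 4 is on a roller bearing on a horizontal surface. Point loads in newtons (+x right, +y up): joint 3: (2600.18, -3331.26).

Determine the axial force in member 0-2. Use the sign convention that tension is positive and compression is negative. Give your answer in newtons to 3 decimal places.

N=6 nodes, M=9 members, R=3 reactions → 2N=12, M+R=12
member 0 (0-1): L=2.0909, (cx,cy)=(0.5658,0.8245)
member 1 (0-2): L=2.3660, (cx,cy)=(1.0000,0.0000)
member 2 (1-2): L=2.0909, (cx,cy)=(0.5658,-0.8245)
member 3 (1-3): L=2.1622, (cx,cy)=(0.9985,-0.0546)
member 4 (2-3): L=1.8793, (cx,cy)=(0.5193,0.8546)
member 5 (2-4): L=2.3150, (cx,cy)=(1.0000,0.0000)
member 6 (3-4): L=2.0910, (cx,cy)=(0.6404,-0.7681)
member 7 (3-5): L=2.4595, (cx,cy)=(0.9994,0.0350)
member 8 (4-5): L=2.0286, (cx,cy)=(0.5516,0.8341)
solve A·x = −loads:
  F[0-1] = -73.7541 N (compression)
  F[0-2] = +2641.9099 N (tension)
  F[1-2] = +79.5018 N (tension)
  F[1-3] = -86.8413 N (compression)
  F[2-3] = -76.7086 N (compression)
  F[2-4] = +2726.7297 N (tension)
  F[3-4] = -4258.0365 N (compression)
  F[3-5] = -0.0000 N (compression)
  F[4-5] = +0.0000 N (tension)
  Rx@0 = -2600.1800 N
  Ry@0 = +60.8135 N
  Ry@4 = +3270.4465 N

2641.910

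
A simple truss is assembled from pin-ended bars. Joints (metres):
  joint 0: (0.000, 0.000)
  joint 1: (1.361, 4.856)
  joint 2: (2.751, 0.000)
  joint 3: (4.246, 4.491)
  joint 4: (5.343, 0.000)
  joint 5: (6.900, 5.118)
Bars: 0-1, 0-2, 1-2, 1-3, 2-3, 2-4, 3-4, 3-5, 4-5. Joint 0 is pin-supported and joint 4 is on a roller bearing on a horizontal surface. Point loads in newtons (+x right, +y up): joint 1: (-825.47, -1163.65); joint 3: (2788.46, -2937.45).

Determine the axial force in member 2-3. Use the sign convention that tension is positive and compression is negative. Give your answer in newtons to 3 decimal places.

1526.265

N=6 nodes, M=9 members, R=3 reactions → 2N=12, M+R=12
member 0 (0-1): L=5.0431, (cx,cy)=(0.2699,0.9629)
member 1 (0-2): L=2.7510, (cx,cy)=(1.0000,0.0000)
member 2 (1-2): L=5.0510, (cx,cy)=(0.2752,-0.9614)
member 3 (1-3): L=2.9080, (cx,cy)=(0.9921,-0.1255)
member 4 (2-3): L=4.7333, (cx,cy)=(0.3158,0.9488)
member 5 (2-4): L=2.5920, (cx,cy)=(1.0000,0.0000)
member 6 (3-4): L=4.6230, (cx,cy)=(0.2373,-0.9714)
member 7 (3-5): L=2.7271, (cx,cy)=(0.9732,0.2299)
member 8 (4-5): L=5.3496, (cx,cy)=(0.2911,0.9567)
solve A·x = −loads:
  F[0-1] = +127.9856 N (tension)
  F[0-2] = +1928.4502 N (tension)
  F[1-2] = -1506.2949 N (compression)
  F[1-3] = +1284.6896 N (tension)
  F[2-3] = +1526.2654 N (tension)
  F[2-4] = +1031.8632 N (tension)
  F[3-4] = -4348.5358 N (compression)
  F[3-5] = +0.0000 N (tension)
  F[4-5] = -0.0000 N (compression)
  Rx@0 = -1962.9900 N
  Ry@0 = -123.2369 N
  Ry@4 = +4224.3369 N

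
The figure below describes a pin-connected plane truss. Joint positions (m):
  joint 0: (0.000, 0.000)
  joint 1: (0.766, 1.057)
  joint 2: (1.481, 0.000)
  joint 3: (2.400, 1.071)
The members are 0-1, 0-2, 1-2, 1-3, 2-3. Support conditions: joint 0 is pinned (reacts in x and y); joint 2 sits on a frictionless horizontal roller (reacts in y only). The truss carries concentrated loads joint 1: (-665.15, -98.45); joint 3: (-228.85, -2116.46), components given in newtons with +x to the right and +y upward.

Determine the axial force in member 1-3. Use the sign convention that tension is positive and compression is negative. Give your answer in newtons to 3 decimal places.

1599.049

N=4 nodes, M=5 members, R=3 reactions → 2N=8, M+R=8
member 0 (0-1): L=1.3054, (cx,cy)=(0.5868,0.8097)
member 1 (0-2): L=1.4810, (cx,cy)=(1.0000,0.0000)
member 2 (1-2): L=1.2761, (cx,cy)=(0.5603,-0.8283)
member 3 (1-3): L=1.6341, (cx,cy)=(1.0000,0.0086)
member 4 (2-3): L=1.4112, (cx,cy)=(0.6512,0.7589)
solve A·x = −loads:
  F[0-1] = +772.5706 N (tension)
  F[0-2] = -1347.3478 N (compression)
  F[1-2] = -857.5729 N (compression)
  F[1-3] = +1599.0491 N (tension)
  F[2-3] = -2806.8813 N (compression)
  Rx@0 = +894.0000 N
  Ry@0 = -625.5726 N
  Ry@2 = +2840.4826 N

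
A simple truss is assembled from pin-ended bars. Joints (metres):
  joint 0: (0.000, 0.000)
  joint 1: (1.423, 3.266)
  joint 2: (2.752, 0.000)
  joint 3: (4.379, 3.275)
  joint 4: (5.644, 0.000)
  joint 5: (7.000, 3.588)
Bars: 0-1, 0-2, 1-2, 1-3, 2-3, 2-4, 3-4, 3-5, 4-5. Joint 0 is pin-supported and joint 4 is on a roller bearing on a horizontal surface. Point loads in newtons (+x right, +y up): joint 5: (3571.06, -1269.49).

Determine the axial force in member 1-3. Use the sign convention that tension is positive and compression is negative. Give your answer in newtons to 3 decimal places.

N=6 nodes, M=9 members, R=3 reactions → 2N=12, M+R=12
member 0 (0-1): L=3.5625, (cx,cy)=(0.3994,0.9168)
member 1 (0-2): L=2.7520, (cx,cy)=(1.0000,0.0000)
member 2 (1-2): L=3.5260, (cx,cy)=(0.3769,-0.9263)
member 3 (1-3): L=2.9560, (cx,cy)=(1.0000,0.0030)
member 4 (2-3): L=3.6569, (cx,cy)=(0.4449,0.8956)
member 5 (2-4): L=2.8920, (cx,cy)=(1.0000,0.0000)
member 6 (3-4): L=3.5108, (cx,cy)=(0.3603,-0.9328)
member 7 (3-5): L=2.6396, (cx,cy)=(0.9929,0.1186)
member 8 (4-5): L=3.8357, (cx,cy)=(0.3535,0.9354)
solve A·x = −loads:
  F[0-1] = +2809.0102 N (tension)
  F[0-2] = +2449.0452 N (tension)
  F[1-2] = -2773.1117 N (compression)
  F[1-3] = +2167.2369 N (tension)
  F[2-3] = +2868.1031 N (tension)
  F[2-4] = +127.7708 N (tension)
  F[3-4] = -2217.5276 N (compression)
  F[3-5] = +4272.4401 N (tension)
  F[4-5] = -1898.7127 N (compression)
  Rx@0 = -3571.0600 N
  Ry@0 = -2575.1934 N
  Ry@4 = +3844.6834 N

2167.237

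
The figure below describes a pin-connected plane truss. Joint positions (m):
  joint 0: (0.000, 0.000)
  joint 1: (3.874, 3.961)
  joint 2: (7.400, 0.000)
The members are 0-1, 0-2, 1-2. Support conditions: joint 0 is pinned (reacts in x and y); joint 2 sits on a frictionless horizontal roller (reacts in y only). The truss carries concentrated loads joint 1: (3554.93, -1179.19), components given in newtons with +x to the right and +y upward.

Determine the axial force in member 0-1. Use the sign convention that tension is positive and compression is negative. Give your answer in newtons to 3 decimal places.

1875.721

N=3 nodes, M=3 members, R=3 reactions → 2N=6, M+R=6
member 0 (0-1): L=5.5405, (cx,cy)=(0.6992,0.7149)
member 1 (0-2): L=7.4000, (cx,cy)=(1.0000,0.0000)
member 2 (1-2): L=5.3030, (cx,cy)=(0.6649,-0.7469)
solve A·x = −loads:
  F[0-1] = +1875.7213 N (tension)
  F[0-2] = +2243.4032 N (tension)
  F[1-2] = -3374.0356 N (compression)
  Rx@0 = -3554.9300 N
  Ry@0 = -1340.9802 N
  Ry@2 = +2520.1702 N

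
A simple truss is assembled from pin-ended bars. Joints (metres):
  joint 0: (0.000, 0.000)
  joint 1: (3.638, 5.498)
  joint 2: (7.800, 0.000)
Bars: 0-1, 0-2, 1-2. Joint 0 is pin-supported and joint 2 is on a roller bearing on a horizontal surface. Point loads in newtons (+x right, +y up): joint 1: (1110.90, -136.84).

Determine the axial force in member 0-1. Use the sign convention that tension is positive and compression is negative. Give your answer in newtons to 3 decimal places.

851.392

N=3 nodes, M=3 members, R=3 reactions → 2N=6, M+R=6
member 0 (0-1): L=6.5927, (cx,cy)=(0.5518,0.8340)
member 1 (0-2): L=7.8000, (cx,cy)=(1.0000,0.0000)
member 2 (1-2): L=6.8957, (cx,cy)=(0.6036,-0.7973)
solve A·x = −loads:
  F[0-1] = +851.3917 N (tension)
  F[0-2] = +641.0795 N (tension)
  F[1-2] = -1062.1508 N (compression)
  Rx@0 = -1110.9000 N
  Ry@0 = -710.0257 N
  Ry@2 = +846.8657 N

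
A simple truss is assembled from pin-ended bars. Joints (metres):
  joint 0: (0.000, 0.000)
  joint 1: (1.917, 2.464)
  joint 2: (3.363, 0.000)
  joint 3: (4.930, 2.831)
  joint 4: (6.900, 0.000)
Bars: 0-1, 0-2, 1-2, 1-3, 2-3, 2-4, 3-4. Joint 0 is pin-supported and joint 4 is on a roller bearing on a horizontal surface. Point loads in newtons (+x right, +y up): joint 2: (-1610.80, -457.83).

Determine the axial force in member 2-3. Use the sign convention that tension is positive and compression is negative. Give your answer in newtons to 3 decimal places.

296.664

N=5 nodes, M=7 members, R=3 reactions → 2N=10, M+R=10
member 0 (0-1): L=3.1219, (cx,cy)=(0.6141,0.7893)
member 1 (0-2): L=3.3630, (cx,cy)=(1.0000,0.0000)
member 2 (1-2): L=2.8570, (cx,cy)=(0.5061,-0.8625)
member 3 (1-3): L=3.0353, (cx,cy)=(0.9927,0.1209)
member 4 (2-3): L=3.2357, (cx,cy)=(0.4843,0.8749)
member 5 (2-4): L=3.5370, (cx,cy)=(1.0000,0.0000)
member 6 (3-4): L=3.4490, (cx,cy)=(0.5712,-0.8208)
solve A·x = −loads:
  F[0-1] = -297.3492 N (compression)
  F[0-2] = -1428.2123 N (compression)
  F[1-2] = +229.8953 N (tension)
  F[1-3] = -301.1547 N (compression)
  F[2-3] = +296.6640 N (tension)
  F[2-4] = +155.2774 N (tension)
  F[3-4] = -271.8522 N (compression)
  Rx@0 = +1610.8000 N
  Ry@0 = +234.6876 N
  Ry@4 = +223.1424 N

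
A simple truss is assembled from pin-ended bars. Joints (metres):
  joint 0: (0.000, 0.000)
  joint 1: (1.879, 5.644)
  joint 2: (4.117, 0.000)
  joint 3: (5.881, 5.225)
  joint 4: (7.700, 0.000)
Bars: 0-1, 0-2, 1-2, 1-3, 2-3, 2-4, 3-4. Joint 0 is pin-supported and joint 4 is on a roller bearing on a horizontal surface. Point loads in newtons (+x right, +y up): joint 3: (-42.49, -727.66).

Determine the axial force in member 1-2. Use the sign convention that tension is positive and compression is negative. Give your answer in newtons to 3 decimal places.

233.141

N=5 nodes, M=7 members, R=3 reactions → 2N=10, M+R=10
member 0 (0-1): L=5.9486, (cx,cy)=(0.3159,0.9488)
member 1 (0-2): L=4.1170, (cx,cy)=(1.0000,0.0000)
member 2 (1-2): L=6.0715, (cx,cy)=(0.3686,-0.9296)
member 3 (1-3): L=4.0239, (cx,cy)=(0.9946,-0.1041)
member 4 (2-3): L=5.5147, (cx,cy)=(0.3199,0.9475)
member 5 (2-4): L=3.5830, (cx,cy)=(1.0000,0.0000)
member 6 (3-4): L=5.5326, (cx,cy)=(0.3288,-0.9444)
solve A·x = −loads:
  F[0-1] = -211.5622 N (compression)
  F[0-2] = +24.3371 N (tension)
  F[1-2] = +233.1409 N (tension)
  F[1-3] = -153.5993 N (compression)
  F[2-3] = -228.7422 N (compression)
  F[2-4] = +183.4421 N (tension)
  F[3-4] = -557.9479 N (compression)
  Rx@0 = +42.4900 N
  Ry@0 = +200.7304 N
  Ry@4 = +526.9296 N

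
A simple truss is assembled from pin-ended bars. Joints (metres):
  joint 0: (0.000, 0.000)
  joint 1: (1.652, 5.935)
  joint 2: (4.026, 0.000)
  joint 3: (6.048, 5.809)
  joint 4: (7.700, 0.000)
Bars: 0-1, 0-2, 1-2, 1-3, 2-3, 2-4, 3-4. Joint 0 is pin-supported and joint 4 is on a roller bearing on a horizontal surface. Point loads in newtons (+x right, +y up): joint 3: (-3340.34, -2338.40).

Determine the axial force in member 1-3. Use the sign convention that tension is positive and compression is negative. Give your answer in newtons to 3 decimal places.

-2074.390

N=5 nodes, M=7 members, R=3 reactions → 2N=10, M+R=10
member 0 (0-1): L=6.1606, (cx,cy)=(0.2682,0.9634)
member 1 (0-2): L=4.0260, (cx,cy)=(1.0000,0.0000)
member 2 (1-2): L=6.3922, (cx,cy)=(0.3714,-0.9285)
member 3 (1-3): L=4.3978, (cx,cy)=(0.9996,-0.0287)
member 4 (2-3): L=6.1509, (cx,cy)=(0.3287,0.9444)
member 5 (2-4): L=3.6740, (cx,cy)=(1.0000,0.0000)
member 6 (3-4): L=6.0393, (cx,cy)=(0.2735,-0.9619)
solve A·x = −loads:
  F[0-1] = -3136.5717 N (compression)
  F[0-2] = -2499.2542 N (compression)
  F[1-2] = +3318.4788 N (tension)
  F[1-3] = -2074.3895 N (compression)
  F[2-3] = -3262.4501 N (compression)
  F[2-4] = -194.3205 N (compression)
  F[3-4] = +710.3915 N (tension)
  Rx@0 = +3340.3400 N
  Ry@0 = +3021.6976 N
  Ry@4 = -683.2976 N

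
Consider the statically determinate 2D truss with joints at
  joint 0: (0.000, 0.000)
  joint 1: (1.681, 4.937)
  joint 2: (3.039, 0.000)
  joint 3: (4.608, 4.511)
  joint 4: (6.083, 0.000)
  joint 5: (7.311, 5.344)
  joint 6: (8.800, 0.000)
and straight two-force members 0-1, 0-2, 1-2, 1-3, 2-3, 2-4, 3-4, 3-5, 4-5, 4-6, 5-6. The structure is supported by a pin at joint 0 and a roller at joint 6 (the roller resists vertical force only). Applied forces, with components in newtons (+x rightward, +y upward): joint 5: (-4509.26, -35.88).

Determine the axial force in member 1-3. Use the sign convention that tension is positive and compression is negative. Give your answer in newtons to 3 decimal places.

-1778.337

N=7 nodes, M=11 members, R=3 reactions → 2N=14, M+R=14
member 0 (0-1): L=5.2153, (cx,cy)=(0.3223,0.9466)
member 1 (0-2): L=3.0390, (cx,cy)=(1.0000,0.0000)
member 2 (1-2): L=5.1204, (cx,cy)=(0.2652,-0.9642)
member 3 (1-3): L=2.9578, (cx,cy)=(0.9896,-0.1440)
member 4 (2-3): L=4.7761, (cx,cy)=(0.3285,0.9445)
member 5 (2-4): L=3.0440, (cx,cy)=(1.0000,0.0000)
member 6 (3-4): L=4.7460, (cx,cy)=(0.3108,-0.9505)
member 7 (3-5): L=2.8284, (cx,cy)=(0.9556,0.2945)
member 8 (4-5): L=5.4833, (cx,cy)=(0.2240,0.9746)
member 9 (4-6): L=2.7170, (cx,cy)=(1.0000,0.0000)
member 10 (5-6): L=5.5476, (cx,cy)=(0.2684,-0.9633)
solve A·x = −loads:
  F[0-1] = -2899.1455 N (compression)
  F[0-2] = -3574.8114 N (compression)
  F[1-2] = +3111.9879 N (tension)
  F[1-3] = -1778.3367 N (compression)
  F[2-3] = -3176.8621 N (compression)
  F[2-4] = -1705.8250 N (compression)
  F[3-4] = +1797.3314 N (tension)
  F[3-5] = -3518.0504 N (compression)
  F[4-5] = -1752.8499 N (compression)
  F[4-6] = -754.6816 N (compression)
  F[5-6] = +2811.7152 N (tension)
  Rx@0 = +4509.2600 N
  Ry@0 = +2744.4217 N
  Ry@6 = -2708.5417 N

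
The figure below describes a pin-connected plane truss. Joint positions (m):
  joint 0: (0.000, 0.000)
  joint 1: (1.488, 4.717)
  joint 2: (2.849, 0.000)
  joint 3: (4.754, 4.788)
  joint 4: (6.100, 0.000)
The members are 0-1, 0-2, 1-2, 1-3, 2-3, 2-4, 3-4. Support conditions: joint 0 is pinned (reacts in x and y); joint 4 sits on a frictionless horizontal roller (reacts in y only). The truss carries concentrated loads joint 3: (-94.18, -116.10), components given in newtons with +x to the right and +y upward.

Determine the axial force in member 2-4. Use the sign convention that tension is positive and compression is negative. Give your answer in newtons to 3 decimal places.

4.655

N=5 nodes, M=7 members, R=3 reactions → 2N=10, M+R=10
member 0 (0-1): L=4.9461, (cx,cy)=(0.3008,0.9537)
member 1 (0-2): L=2.8490, (cx,cy)=(1.0000,0.0000)
member 2 (1-2): L=4.9094, (cx,cy)=(0.2772,-0.9608)
member 3 (1-3): L=3.2668, (cx,cy)=(0.9998,0.0217)
member 4 (2-3): L=5.1531, (cx,cy)=(0.3697,0.9292)
member 5 (2-4): L=3.2510, (cx,cy)=(1.0000,0.0000)
member 6 (3-4): L=4.9736, (cx,cy)=(0.2706,-0.9627)
solve A·x = −loads:
  F[0-1] = -104.3771 N (compression)
  F[0-2] = -62.7791 N (compression)
  F[1-2] = +102.2505 N (tension)
  F[1-3] = -59.7611 N (compression)
  F[2-3] = -105.7333 N (compression)
  F[2-4] = +4.6549 N (tension)
  F[3-4] = -17.2001 N (compression)
  Rx@0 = +94.1800 N
  Ry@0 = +99.5417 N
  Ry@4 = +16.5583 N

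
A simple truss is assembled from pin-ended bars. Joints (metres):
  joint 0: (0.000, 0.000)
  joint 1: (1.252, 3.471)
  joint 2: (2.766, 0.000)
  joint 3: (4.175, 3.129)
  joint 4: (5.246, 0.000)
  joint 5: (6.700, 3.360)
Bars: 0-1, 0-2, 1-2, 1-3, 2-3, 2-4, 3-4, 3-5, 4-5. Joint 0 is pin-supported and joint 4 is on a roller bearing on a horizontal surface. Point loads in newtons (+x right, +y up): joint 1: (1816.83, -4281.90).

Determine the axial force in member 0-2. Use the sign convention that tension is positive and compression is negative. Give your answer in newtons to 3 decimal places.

2559.117

N=6 nodes, M=9 members, R=3 reactions → 2N=12, M+R=12
member 0 (0-1): L=3.6899, (cx,cy)=(0.3393,0.9407)
member 1 (0-2): L=2.7660, (cx,cy)=(1.0000,0.0000)
member 2 (1-2): L=3.7868, (cx,cy)=(0.3998,-0.9166)
member 3 (1-3): L=2.9429, (cx,cy)=(0.9932,-0.1162)
member 4 (2-3): L=3.4316, (cx,cy)=(0.4106,0.9118)
member 5 (2-4): L=2.4800, (cx,cy)=(1.0000,0.0000)
member 6 (3-4): L=3.3072, (cx,cy)=(0.3238,-0.9461)
member 7 (3-5): L=2.5355, (cx,cy)=(0.9958,0.0911)
member 8 (4-5): L=3.6611, (cx,cy)=(0.3971,0.9178)
solve A·x = −loads:
  F[0-1] = -2187.6704 N (compression)
  F[0-2] = +2559.1171 N (tension)
  F[1-2] = -2212.6235 N (compression)
  F[1-3] = -1685.9167 N (compression)
  F[2-3] = +2224.2259 N (tension)
  F[2-4] = +761.2383 N (tension)
  F[3-4] = -2350.6815 N (compression)
  F[3-5] = +0.0000 N (tension)
  F[4-5] = -0.0000 N (compression)
  Rx@0 = -1816.8300 N
  Ry@0 = +2057.8901 N
  Ry@4 = +2224.0099 N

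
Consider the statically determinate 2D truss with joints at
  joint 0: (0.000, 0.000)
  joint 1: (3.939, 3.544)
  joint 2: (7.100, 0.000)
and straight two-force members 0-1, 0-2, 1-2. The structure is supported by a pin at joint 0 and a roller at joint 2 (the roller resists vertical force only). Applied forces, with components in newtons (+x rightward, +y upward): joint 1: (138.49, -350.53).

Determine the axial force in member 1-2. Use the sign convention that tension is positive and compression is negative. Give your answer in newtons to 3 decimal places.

N=3 nodes, M=3 members, R=3 reactions → 2N=6, M+R=6
member 0 (0-1): L=5.2986, (cx,cy)=(0.7434,0.6689)
member 1 (0-2): L=7.1000, (cx,cy)=(1.0000,0.0000)
member 2 (1-2): L=4.7489, (cx,cy)=(0.6656,-0.7463)
solve A·x = −loads:
  F[0-1] = -129.9722 N (compression)
  F[0-2] = +235.1110 N (tension)
  F[1-2] = -353.2154 N (compression)
  Rx@0 = -138.4900 N
  Ry@0 = +86.9319 N
  Ry@2 = +263.5981 N

-353.215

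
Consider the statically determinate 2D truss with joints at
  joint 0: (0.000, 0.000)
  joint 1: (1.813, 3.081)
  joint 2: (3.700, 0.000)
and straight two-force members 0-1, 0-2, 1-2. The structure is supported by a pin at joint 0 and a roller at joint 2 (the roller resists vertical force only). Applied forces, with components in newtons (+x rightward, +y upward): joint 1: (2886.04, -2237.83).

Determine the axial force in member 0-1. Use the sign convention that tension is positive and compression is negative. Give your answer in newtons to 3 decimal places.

1464.190

N=3 nodes, M=3 members, R=3 reactions → 2N=6, M+R=6
member 0 (0-1): L=3.5748, (cx,cy)=(0.5072,0.8619)
member 1 (0-2): L=3.7000, (cx,cy)=(1.0000,0.0000)
member 2 (1-2): L=3.6129, (cx,cy)=(0.5223,-0.8528)
solve A·x = −loads:
  F[0-1] = +1464.1904 N (tension)
  F[0-2] = +2143.4691 N (tension)
  F[1-2] = -4103.9871 N (compression)
  Rx@0 = -2886.0400 N
  Ry@0 = -1261.9200 N
  Ry@2 = +3499.7500 N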